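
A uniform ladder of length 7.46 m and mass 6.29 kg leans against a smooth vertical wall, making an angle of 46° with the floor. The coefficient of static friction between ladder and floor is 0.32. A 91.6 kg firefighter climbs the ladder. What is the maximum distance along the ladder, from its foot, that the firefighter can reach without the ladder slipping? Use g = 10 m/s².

d ≈ 2.39 m

About the foot of the ladder:
Ladder weight 6.29×10 = 62.9 N acts at 3.73 m along the ladder; its horizontal arm is 3.73·cos46° = 2.591 m → τ = 163 N·m clockwise.
Firefighter weight 91.6×10 = 916 N at distance d → arm d·cos46° → τ = 916·d·0.6947 clockwise.
Wall normal N at the top has arm L sinθ = 5.366 m counterclockwise, so Στ = 0 gives N·5.366 = 163 + 636.3·d.
ΣFy = 0 ⇒ N_floor = 978.9 N, so the maximum friction is μ_s·N_floor = 0.32×978.9 = 313.2 N. ΣFx = 0 ⇒ N_wall = f, so at the slipping point N = 313.2 N.
Substituting: 313.2×5.366 = 163 + 636.3·d ⇒ d = (1681 − 163) / 636.3 = 2.39 m.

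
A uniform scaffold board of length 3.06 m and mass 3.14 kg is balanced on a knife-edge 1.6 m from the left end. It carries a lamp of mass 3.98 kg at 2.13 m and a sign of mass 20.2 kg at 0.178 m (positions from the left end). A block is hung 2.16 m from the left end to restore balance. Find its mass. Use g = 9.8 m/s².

m ≈ 47.9 kg

Sum moments about the knife-edge (at 1.6 m from the left end) (the support reaction has zero arm there).
Beam weight: 3.14 × 9.8 = 30.77 N down at 1.53 m → arm 0.07 m, τ = 30.77 × 0.07 = 2.154 N·m counterclockwise.
Lamp: 3.98 × 9.8 = 39 N down at 2.13 m → arm 0.53 m, τ = 39 × 0.53 = 20.67 N·m clockwise.
Sign: 20.2 × 9.8 = 198 N down at 0.178 m → arm 1.422 m, τ = 198 × 1.422 = 281.6 N·m counterclockwise.
Net moment of known loads = 263.1 N·m counterclockwise.
An unknown mass m at 2.16 m has arm 0.56 m; its moment is m·g·0.56 clockwise.
Balancing moments: m × 9.8 × 0.56 = 263.1, giving m = 263.1 / (9.8 × 0.56) = 47.9 kg.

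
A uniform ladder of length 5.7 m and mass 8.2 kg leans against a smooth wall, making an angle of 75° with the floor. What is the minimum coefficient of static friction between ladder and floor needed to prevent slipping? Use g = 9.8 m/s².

μ_min ≈ 0.134

Take moments about the foot of the ladder.
Ladder weight 8.2×9.8 = 80.36 N acts at 2.85 m along the ladder; its horizontal arm is 2.85·cos75° = 0.7376 m → τ = 59.27 N·m clockwise.
Wall normal N acts horizontally at the top; its moment arm is the height L sinθ = 5.7·sin75° = 5.506 m, counterclockwise.
Setting net torque to zero: N × 5.506 = 59.27 → N = 10.76 N.
ΣFx = 0 ⇒ f = N_wall = 10.76 N. ΣFy = 0 ⇒ N_floor = 80.36 N.
μ_min = f / N_floor = 10.76 / 80.36 = 0.134.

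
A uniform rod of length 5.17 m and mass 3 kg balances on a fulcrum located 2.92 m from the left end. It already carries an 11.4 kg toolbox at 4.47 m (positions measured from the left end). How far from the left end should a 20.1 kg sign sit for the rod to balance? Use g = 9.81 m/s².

x ≈ 2.09 m from the left end

Taking torques about the fulcrum (at 2.92 m from the left end):
Beam weight: 3 × 9.81 = 29.43 N down at 2.585 m → arm 0.335 m, τ = 29.43 × 0.335 = 9.859 N·m counterclockwise.
Toolbox: 11.4 × 9.81 = 111.8 N down at 4.47 m → arm 1.55 m, τ = 111.8 × 1.55 = 173.3 N·m clockwise.
Net moment of existing loads = 163.4 N·m clockwise.
The sign weighs 20.1 × 9.81 = 197.2 N and must supply an equal counterclockwise moment, so its lever arm about the fulcrum is 163.4 / 197.2 = 0.829 m.
That puts it at 2.92 − 0.829 = 2.09 m from the left end.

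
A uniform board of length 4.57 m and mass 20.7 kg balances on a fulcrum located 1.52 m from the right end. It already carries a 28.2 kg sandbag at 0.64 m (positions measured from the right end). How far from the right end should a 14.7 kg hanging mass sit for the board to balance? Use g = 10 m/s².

x ≈ 2.13 m from the right end

Choose the fulcrum (at 1.52 m from the right end) as the axis so the support reaction has zero arm there.
Beam weight: 20.7 × 10 = 207 N down at 2.285 m → arm 0.765 m, τ = 207 × 0.765 = 158.4 N·m counterclockwise.
Sandbag: 28.2 × 10 = 282 N down at 0.64 m → arm 0.88 m, τ = 282 × 0.88 = 248.2 N·m clockwise.
Net moment of existing loads = 89.8 N·m clockwise.
The hanging mass weighs 14.7 × 10 = 147 N and must supply an equal counterclockwise moment, so its lever arm about the fulcrum is 89.8 / 147 = 0.611 m.
That puts it at 1.52 + 0.611 = 2.13 m from the right end.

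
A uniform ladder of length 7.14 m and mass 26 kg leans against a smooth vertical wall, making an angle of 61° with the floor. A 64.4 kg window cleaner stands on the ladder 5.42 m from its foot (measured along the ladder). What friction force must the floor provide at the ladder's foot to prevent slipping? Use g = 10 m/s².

Choose the foot of the ladder as the axis so the floor normal and friction both act there and drop out.
Ladder weight 26×10 = 260 N acts at 3.57 m along the ladder; its horizontal arm is 3.57·cos61° = 1.731 m → τ = 450.1 N·m clockwise.
Window cleaner: 64.4×10 = 644 N at 5.42 m → arm 2.628 m → τ = 1692 N·m clockwise.
Wall normal N acts horizontally at the top; its moment arm is the height L sinθ = 7.14·sin61° = 6.245 m, counterclockwise.
Balancing moments: N × 6.245 = 2142, giving N = 343 N.
ΣFx = 0: friction at the foot balances the wall's push, so f = N_wall = 343 N.

f ≈ 343 N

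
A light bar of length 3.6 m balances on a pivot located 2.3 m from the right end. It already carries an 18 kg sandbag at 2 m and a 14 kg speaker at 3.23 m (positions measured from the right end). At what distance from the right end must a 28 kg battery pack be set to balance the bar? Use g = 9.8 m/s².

Take moments about the pivot (at 2.3 m from the right end).
Sandbag: 18 × 9.8 = 176.4 N down at 2 m → arm 0.3 m, τ = 176.4 × 0.3 = 52.92 N·m clockwise.
Speaker: 14 × 9.8 = 137.2 N down at 3.23 m → arm 0.93 m, τ = 137.2 × 0.93 = 127.6 N·m counterclockwise.
Net moment of existing loads = 74.68 N·m counterclockwise.
The battery pack weighs 28 × 9.8 = 274.4 N and must supply an equal clockwise moment, so its lever arm about the pivot is 74.68 / 274.4 = 0.272 m.
That puts it at 2.3 − 0.272 = 2.03 m from the right end.

x ≈ 2.03 m from the right end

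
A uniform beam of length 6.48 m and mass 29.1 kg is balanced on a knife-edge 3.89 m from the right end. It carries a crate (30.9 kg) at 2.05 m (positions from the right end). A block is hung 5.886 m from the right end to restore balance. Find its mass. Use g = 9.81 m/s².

Sum moments about the knife-edge (at 3.89 m from the right end) (the support reaction has zero arm there).
Beam weight: 29.1 × 9.81 = 285.5 N down at 3.24 m → arm 0.65 m, τ = 285.5 × 0.65 = 185.6 N·m clockwise.
Crate: 30.9 × 9.81 = 303.1 N down at 2.05 m → arm 1.84 m, τ = 303.1 × 1.84 = 557.7 N·m clockwise.
Net moment of known loads = 743.3 N·m clockwise.
An unknown mass m at 5.886 m has arm 1.996 m; its moment is m·g·1.996 counterclockwise.
Setting net torque to zero: m × 9.81 × 1.996 = 743.3 → m = 743.3 / (9.81 × 1.996) = 38 kg.

m ≈ 38 kg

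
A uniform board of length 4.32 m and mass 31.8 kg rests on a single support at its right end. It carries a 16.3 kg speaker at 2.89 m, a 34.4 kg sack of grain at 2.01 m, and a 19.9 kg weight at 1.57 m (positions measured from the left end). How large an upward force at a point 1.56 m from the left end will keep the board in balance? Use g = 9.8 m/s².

Sum moments about the right end (the unknown pivot reaction has zero arm there).
Beam weight: 31.8 × 9.8 = 311.6 N down at 2.16 m → arm 2.16 m, τ = 311.6 × 2.16 = 673.1 N·m counterclockwise.
Speaker: 16.3 × 9.8 = 159.7 N down at 2.89 m → arm 1.43 m, τ = 159.7 × 1.43 = 228.4 N·m counterclockwise.
Sack of grain: 34.4 × 9.8 = 337.1 N down at 2.01 m → arm 2.31 m, τ = 337.1 × 2.31 = 778.7 N·m counterclockwise.
Weight: 19.9 × 9.8 = 195 N down at 1.57 m → arm 2.75 m, τ = 195 × 2.75 = 536.2 N·m counterclockwise.
Net moment of the loads = 2216 N·m counterclockwise.
The upward force F acts at a point 1.56 m from the left end, arm 2.76 m, giving F × 2.76 clockwise.
Setting net torque to zero: F × 2.76 = 2216 → F = 2216 / 2.76 = 803 N.

F ≈ 803 N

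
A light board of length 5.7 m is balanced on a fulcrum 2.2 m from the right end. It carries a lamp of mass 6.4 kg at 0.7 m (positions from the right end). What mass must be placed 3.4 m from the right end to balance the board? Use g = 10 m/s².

Take moments about the fulcrum (at 2.2 m from the right end).
Lamp: 6.4 × 10 = 64 N down at 0.7 m → arm 1.5 m, τ = 64 × 1.5 = 96 N·m clockwise.
Net moment of known loads = 96 N·m clockwise.
An unknown mass m at 3.4 m has arm 1.2 m; its moment is m·g·1.2 counterclockwise.
Setting net torque to zero: m × 10 × 1.2 = 96 → m = 96 / (10 × 1.2) = 8 kg.

m ≈ 8 kg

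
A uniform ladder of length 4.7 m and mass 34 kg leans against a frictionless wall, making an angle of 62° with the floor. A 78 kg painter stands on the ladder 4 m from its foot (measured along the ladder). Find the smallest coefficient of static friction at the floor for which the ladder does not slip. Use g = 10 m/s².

Choose the foot of the ladder as the axis so the floor normal and friction both act there and drop out.
Ladder weight 34×10 = 340 N acts at 2.35 m along the ladder; its horizontal arm is 2.35·cos62° = 1.103 m → τ = 375 N·m clockwise.
Painter: 78×10 = 780 N at 4 m → arm 1.878 m → τ = 1465 N·m clockwise.
Wall normal N acts horizontally at the top; its moment arm is the height L sinθ = 4.7·sin62° = 4.15 m, counterclockwise.
Setting net torque to zero: N × 4.15 = 1840 → N = 443.4 N.
ΣFx = 0 ⇒ f = N_wall = 443.4 N. ΣFy = 0 ⇒ N_floor = 1120 N.
μ_min = f / N_floor = 443.4 / 1120 = 0.396.

μ_min ≈ 0.396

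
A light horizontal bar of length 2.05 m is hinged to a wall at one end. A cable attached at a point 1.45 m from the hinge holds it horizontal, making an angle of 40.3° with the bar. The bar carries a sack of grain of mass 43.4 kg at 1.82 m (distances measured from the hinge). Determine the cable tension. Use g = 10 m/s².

Take moments about the hinge.
Sack of grain: 43.4 × 10 = 434 N down at 1.82 m → arm 1.82 m, τ = 434 × 1.82 = 789.9 N·m clockwise.
Total clockwise load moment = 789.9 N·m.
The cable tension T acts at 1.45 m; only its component perpendicular to the bar, T sinθ, produces torque. sin 40.3° = 0.6468.
Balancing moments: T × 1.45 × 0.6468 = 789.9, giving T = 789.9 / 0.9379 = 842 N.

T ≈ 842 N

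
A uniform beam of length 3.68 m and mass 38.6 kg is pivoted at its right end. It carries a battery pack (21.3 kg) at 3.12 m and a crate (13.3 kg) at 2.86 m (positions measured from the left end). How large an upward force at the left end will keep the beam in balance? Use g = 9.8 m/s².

F ≈ 250 N

Taking torques about the right end:
Beam weight: 38.6 × 9.8 = 378.3 N down at 1.84 m → arm 1.84 m, τ = 378.3 × 1.84 = 696.1 N·m counterclockwise.
Battery pack: 21.3 × 9.8 = 208.7 N down at 3.12 m → arm 0.56 m, τ = 208.7 × 0.56 = 116.9 N·m counterclockwise.
Crate: 13.3 × 9.8 = 130.3 N down at 2.86 m → arm 0.82 m, τ = 130.3 × 0.82 = 106.8 N·m counterclockwise.
Net moment of the loads = 919.8 N·m counterclockwise.
The upward force F acts at the left end, arm 3.68 m, giving F × 3.68 clockwise.
Balancing moments: F × 3.68 = 919.8, giving F = 919.8 / 3.68 = 250 N.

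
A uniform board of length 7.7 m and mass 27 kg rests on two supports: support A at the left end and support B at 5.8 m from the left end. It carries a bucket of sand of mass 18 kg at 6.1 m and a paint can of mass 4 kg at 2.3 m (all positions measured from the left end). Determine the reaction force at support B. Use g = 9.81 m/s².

Taking torques about support A:
Beam weight: 27 × 9.81 = 264.9 N down at 3.85 m → arm 3.85 m, τ = 264.9 × 3.85 = 1020 N·m clockwise.
Bucket of sand: 18 × 9.81 = 176.6 N down at 6.1 m → arm 6.1 m, τ = 176.6 × 6.1 = 1077 N·m clockwise.
Paint can: 4 × 9.81 = 39.24 N down at 2.3 m → arm 2.3 m, τ = 39.24 × 2.3 = 90.25 N·m clockwise.
Net load moment about support A = 2187 N·m clockwise.
Reaction R at support B is upward at 5.8 m, arm 5.8 m → moment R × 5.8 counterclockwise.
For rotational equilibrium, R × 5.8 = 2187, so R = 377 N.

R_B ≈ 377 N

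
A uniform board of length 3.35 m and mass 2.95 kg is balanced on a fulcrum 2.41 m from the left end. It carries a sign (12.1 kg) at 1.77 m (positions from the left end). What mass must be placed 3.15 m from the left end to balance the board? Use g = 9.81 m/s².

m ≈ 13.4 kg

Take moments about the fulcrum (at 2.41 m from the left end).
Beam weight: 2.95 × 9.81 = 28.94 N down at 1.675 m → arm 0.735 m, τ = 28.94 × 0.735 = 21.27 N·m counterclockwise.
Sign: 12.1 × 9.81 = 118.7 N down at 1.77 m → arm 0.64 m, τ = 118.7 × 0.64 = 75.97 N·m counterclockwise.
Net moment of known loads = 97.24 N·m counterclockwise.
An unknown mass m at 3.15 m has arm 0.74 m; its moment is m·g·0.74 clockwise.
Στ = 0 ⇒ m × 9.81 × 0.74 = 97.24 ⇒ m = 97.24 / (9.81 × 0.74) = 13.4 kg.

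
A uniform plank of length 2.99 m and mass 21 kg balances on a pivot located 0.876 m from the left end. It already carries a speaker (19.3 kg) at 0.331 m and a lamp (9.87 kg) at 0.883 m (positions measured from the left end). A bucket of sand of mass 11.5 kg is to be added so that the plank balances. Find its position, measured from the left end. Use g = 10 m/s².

x ≈ 0.654 m from the left end

Sum moments about the pivot (at 0.876 m from the left end) (the support reaction has zero arm there).
Beam weight: 21 × 10 = 210 N down at 1.495 m → arm 0.619 m, τ = 210 × 0.619 = 130 N·m clockwise.
Speaker: 19.3 × 10 = 193 N down at 0.331 m → arm 0.545 m, τ = 193 × 0.545 = 105.2 N·m counterclockwise.
Lamp: 9.87 × 10 = 98.7 N down at 0.883 m → arm 0.007 m, τ = 98.7 × 0.007 = 0.6909 N·m clockwise.
Net moment of existing loads = 25.49 N·m clockwise.
The bucket of sand weighs 11.5 × 10 = 115 N and must supply an equal counterclockwise moment, so its lever arm about the pivot is 25.49 / 115 = 0.222 m.
That puts it at 0.876 − 0.222 = 0.654 m from the left end.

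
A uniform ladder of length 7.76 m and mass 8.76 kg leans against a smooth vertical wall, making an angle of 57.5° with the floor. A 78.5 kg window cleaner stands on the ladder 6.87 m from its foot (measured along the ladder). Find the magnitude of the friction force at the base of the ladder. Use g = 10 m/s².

f ≈ 471 N

Choose the foot of the ladder as the axis so the floor normal and friction both act there and drop out.
Ladder weight 8.76×10 = 87.6 N acts at 3.88 m along the ladder; its horizontal arm is 3.88·cos57.5° = 2.085 m → τ = 182.6 N·m clockwise.
Window cleaner: 78.5×10 = 785 N at 6.87 m → arm 3.691 m → τ = 2897 N·m clockwise.
Wall normal N acts horizontally at the top; its moment arm is the height L sinθ = 7.76·sin57.5° = 6.545 m, counterclockwise.
Balancing moments: N × 6.545 = 3080, giving N = 471 N.
ΣFx = 0: friction at the foot balances the wall's push, so f = N_wall = 471 N.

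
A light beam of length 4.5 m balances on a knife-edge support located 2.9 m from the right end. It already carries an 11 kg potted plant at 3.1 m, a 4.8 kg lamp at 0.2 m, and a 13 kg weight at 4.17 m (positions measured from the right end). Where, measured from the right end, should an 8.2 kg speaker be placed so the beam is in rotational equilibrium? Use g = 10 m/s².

About the knife-edge support (at 2.9 m from the right end):
Potted plant: 11 × 10 = 110 N down at 3.1 m → arm 0.2 m, τ = 110 × 0.2 = 22 N·m counterclockwise.
Lamp: 4.8 × 10 = 48 N down at 0.2 m → arm 2.7 m, τ = 48 × 2.7 = 129.6 N·m clockwise.
Weight: 13 × 10 = 130 N down at 4.17 m → arm 1.27 m, τ = 130 × 1.27 = 165.1 N·m counterclockwise.
Net moment of existing loads = 57.5 N·m counterclockwise.
The speaker weighs 8.2 × 10 = 82 N and must supply an equal clockwise moment, so its lever arm about the knife-edge support is 57.5 / 82 = 0.701 m.
That puts it at 2.9 − 0.701 = 2.2 m from the right end.

x ≈ 2.2 m from the right end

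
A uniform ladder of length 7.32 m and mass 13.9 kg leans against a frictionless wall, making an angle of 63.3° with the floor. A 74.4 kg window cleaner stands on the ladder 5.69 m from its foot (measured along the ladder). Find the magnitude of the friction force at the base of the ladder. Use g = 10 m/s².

Sum moments about the foot of the ladder (the floor normal and friction both act there and drop out).
Ladder weight 13.9×10 = 139 N acts at 3.66 m along the ladder; its horizontal arm is 3.66·cos63.3° = 1.645 m → τ = 228.7 N·m clockwise.
Window cleaner: 74.4×10 = 744 N at 5.69 m → arm 2.557 m → τ = 1902 N·m clockwise.
Wall normal N acts horizontally at the top; its moment arm is the height L sinθ = 7.32·sin63.3° = 6.539 m, counterclockwise.
Setting net torque to zero: N × 6.539 = 2131 → N = 326 N.
ΣFx = 0: friction at the foot balances the wall's push, so f = N_wall = 326 N.

f ≈ 326 N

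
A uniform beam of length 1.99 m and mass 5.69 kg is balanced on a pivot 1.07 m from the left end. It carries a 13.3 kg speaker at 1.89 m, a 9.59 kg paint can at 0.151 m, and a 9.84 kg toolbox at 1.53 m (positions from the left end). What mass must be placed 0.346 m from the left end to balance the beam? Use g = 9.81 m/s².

m ≈ 8.55 kg

About the pivot (at 1.07 m from the left end):
Beam weight: 5.69 × 9.81 = 55.82 N down at 0.995 m → arm 0.075 m, τ = 55.82 × 0.075 = 4.186 N·m counterclockwise.
Speaker: 13.3 × 9.81 = 130.5 N down at 1.89 m → arm 0.82 m, τ = 130.5 × 0.82 = 107 N·m clockwise.
Paint can: 9.59 × 9.81 = 94.08 N down at 0.151 m → arm 0.919 m, τ = 94.08 × 0.919 = 86.46 N·m counterclockwise.
Toolbox: 9.84 × 9.81 = 96.53 N down at 1.53 m → arm 0.46 m, τ = 96.53 × 0.46 = 44.4 N·m clockwise.
Net moment of known loads = 60.75 N·m clockwise.
An unknown mass m at 0.346 m has arm 0.724 m; its moment is m·g·0.724 counterclockwise.
Balancing moments: m × 9.81 × 0.724 = 60.75, giving m = 60.75 / (9.81 × 0.724) = 8.55 kg.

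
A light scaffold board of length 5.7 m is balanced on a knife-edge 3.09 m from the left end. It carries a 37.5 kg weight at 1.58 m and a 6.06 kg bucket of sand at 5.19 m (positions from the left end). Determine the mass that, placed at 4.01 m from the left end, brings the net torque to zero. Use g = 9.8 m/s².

Choose the knife-edge (at 3.09 m from the left end) as the axis so the support reaction has zero arm there.
Weight: 37.5 × 9.8 = 367.5 N down at 1.58 m → arm 1.51 m, τ = 367.5 × 1.51 = 554.9 N·m counterclockwise.
Bucket of sand: 6.06 × 9.8 = 59.39 N down at 5.19 m → arm 2.1 m, τ = 59.39 × 2.1 = 124.7 N·m clockwise.
Net moment of known loads = 430.2 N·m counterclockwise.
An unknown mass m at 4.01 m has arm 0.92 m; its moment is m·g·0.92 clockwise.
Balancing moments: m × 9.8 × 0.92 = 430.2, giving m = 430.2 / (9.8 × 0.92) = 47.7 kg.

m ≈ 47.7 kg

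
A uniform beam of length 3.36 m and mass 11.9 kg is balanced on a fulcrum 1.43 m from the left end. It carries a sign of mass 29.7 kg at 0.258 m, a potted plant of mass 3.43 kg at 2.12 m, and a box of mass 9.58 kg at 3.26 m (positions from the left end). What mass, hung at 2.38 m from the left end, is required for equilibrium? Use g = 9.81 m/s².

Take moments about the fulcrum (at 1.43 m from the left end).
Beam weight: 11.9 × 9.81 = 116.7 N down at 1.68 m → arm 0.25 m, τ = 116.7 × 0.25 = 29.18 N·m clockwise.
Sign: 29.7 × 9.81 = 291.4 N down at 0.258 m → arm 1.172 m, τ = 291.4 × 1.172 = 341.5 N·m counterclockwise.
Potted plant: 3.43 × 9.81 = 33.65 N down at 2.12 m → arm 0.69 m, τ = 33.65 × 0.69 = 23.22 N·m clockwise.
Box: 9.58 × 9.81 = 93.98 N down at 3.26 m → arm 1.83 m, τ = 93.98 × 1.83 = 172 N·m clockwise.
Net moment of known loads = 117.1 N·m counterclockwise.
An unknown mass m at 2.38 m has arm 0.95 m; its moment is m·g·0.95 clockwise.
Setting net torque to zero: m × 9.81 × 0.95 = 117.1 → m = 117.1 / (9.81 × 0.95) = 12.6 kg.

m ≈ 12.6 kg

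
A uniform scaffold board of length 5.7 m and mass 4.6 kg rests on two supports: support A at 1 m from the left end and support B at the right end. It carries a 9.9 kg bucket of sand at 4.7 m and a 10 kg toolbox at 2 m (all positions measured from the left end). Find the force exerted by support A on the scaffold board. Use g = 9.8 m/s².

Sum moments about support B (its reaction then has zero moment arm).
Beam weight: 4.6 × 9.8 = 45.08 N down at 2.85 m → arm 2.85 m, τ = 45.08 × 2.85 = 128.5 N·m counterclockwise.
Bucket of sand: 9.9 × 9.8 = 97.02 N down at 4.7 m → arm 1 m, τ = 97.02 × 1 = 97.02 N·m counterclockwise.
Toolbox: 10 × 9.8 = 98 N down at 2 m → arm 3.7 m, τ = 98 × 3.7 = 362.6 N·m counterclockwise.
Net load moment about support B = 588.1 N·m counterclockwise.
Reaction R at support A is upward at 1 m, arm 4.7 m → moment R × 4.7 clockwise.
Balancing moments: R × 4.7 = 588.1, giving R = 125 N.

R_A ≈ 125 N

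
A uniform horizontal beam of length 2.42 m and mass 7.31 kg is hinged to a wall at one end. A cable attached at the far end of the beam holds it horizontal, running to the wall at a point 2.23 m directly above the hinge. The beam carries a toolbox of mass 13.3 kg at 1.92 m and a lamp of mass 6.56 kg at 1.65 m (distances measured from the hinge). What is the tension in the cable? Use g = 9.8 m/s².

T ≈ 270 N

Choose the hinge as the axis so the unknown hinge reaction has zero arm there.
Beam weight: 7.31 × 9.8 = 71.64 N down at 1.21 m → arm 1.21 m, τ = 71.64 × 1.21 = 86.68 N·m clockwise.
Toolbox: 13.3 × 9.8 = 130.3 N down at 1.92 m → arm 1.92 m, τ = 130.3 × 1.92 = 250.2 N·m clockwise.
Lamp: 6.56 × 9.8 = 64.29 N down at 1.65 m → arm 1.65 m, τ = 64.29 × 1.65 = 106.1 N·m clockwise.
Total clockwise load moment = 443 N·m.
The cable tension T acts at 2.42 m; only its component perpendicular to the beam, T sinθ, produces torque. sinθ = h/√(h²+d²) = 2.23/√(2.23²+2.42²) = 0.6776.
Setting net torque to zero: T × 2.42 × 0.6776 = 443 → T = 443 / 1.64 = 270 N.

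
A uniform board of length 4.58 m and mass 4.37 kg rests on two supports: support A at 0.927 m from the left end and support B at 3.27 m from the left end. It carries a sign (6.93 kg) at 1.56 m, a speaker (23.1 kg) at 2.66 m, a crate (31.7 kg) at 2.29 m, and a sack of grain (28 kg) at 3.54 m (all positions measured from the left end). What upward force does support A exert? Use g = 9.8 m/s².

R_A ≈ 225 N

About support B:
Beam weight: 4.37 × 9.8 = 42.83 N down at 2.29 m → arm 0.98 m, τ = 42.83 × 0.98 = 41.97 N·m counterclockwise.
Sign: 6.93 × 9.8 = 67.91 N down at 1.56 m → arm 1.71 m, τ = 67.91 × 1.71 = 116.1 N·m counterclockwise.
Speaker: 23.1 × 9.8 = 226.4 N down at 2.66 m → arm 0.61 m, τ = 226.4 × 0.61 = 138.1 N·m counterclockwise.
Crate: 31.7 × 9.8 = 310.7 N down at 2.29 m → arm 0.98 m, τ = 310.7 × 0.98 = 304.5 N·m counterclockwise.
Sack of grain: 28 × 9.8 = 274.4 N down at 3.54 m → arm 0.27 m, τ = 274.4 × 0.27 = 74.09 N·m clockwise.
Net load moment about support B = 526.6 N·m counterclockwise.
Reaction R at support A is upward at 0.927 m, arm 2.343 m → moment R × 2.343 clockwise.
Στ = 0 ⇒ R × 2.343 = 526.6 ⇒ R = 225 N.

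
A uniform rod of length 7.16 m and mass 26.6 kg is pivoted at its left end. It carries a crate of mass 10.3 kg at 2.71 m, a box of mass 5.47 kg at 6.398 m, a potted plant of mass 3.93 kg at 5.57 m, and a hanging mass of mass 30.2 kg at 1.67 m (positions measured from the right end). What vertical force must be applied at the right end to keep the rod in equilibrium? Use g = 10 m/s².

Sum moments about the left end (the unknown pivot reaction has zero arm there).
Beam weight: 26.6 × 10 = 266 N down at 3.58 m → arm 3.58 m, τ = 266 × 3.58 = 952.3 N·m clockwise.
Crate: 10.3 × 10 = 103 N down at 2.71 m → arm 4.45 m, τ = 103 × 4.45 = 458.4 N·m clockwise.
Box: 5.47 × 10 = 54.7 N down at 6.398 m → arm 0.762 m, τ = 54.7 × 0.762 = 41.68 N·m clockwise.
Potted plant: 3.93 × 10 = 39.3 N down at 5.57 m → arm 1.59 m, τ = 39.3 × 1.59 = 62.49 N·m clockwise.
Hanging mass: 30.2 × 10 = 302 N down at 1.67 m → arm 5.49 m, τ = 302 × 5.49 = 1658 N·m clockwise.
Net moment of the loads = 3173 N·m clockwise.
The upward force F acts at the right end, arm 7.16 m, giving F × 7.16 counterclockwise.
Στ = 0 ⇒ F × 7.16 = 3173 ⇒ F = 3173 / 7.16 = 443 N.

F ≈ 443 N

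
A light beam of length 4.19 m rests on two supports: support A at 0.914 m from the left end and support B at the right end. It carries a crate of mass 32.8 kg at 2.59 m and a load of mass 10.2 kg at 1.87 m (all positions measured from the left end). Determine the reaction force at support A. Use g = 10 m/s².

R_A ≈ 232 N

About support B:
Crate: 32.8 × 10 = 328 N down at 2.59 m → arm 1.6 m, τ = 328 × 1.6 = 524.8 N·m counterclockwise.
Load: 10.2 × 10 = 102 N down at 1.87 m → arm 2.32 m, τ = 102 × 2.32 = 236.6 N·m counterclockwise.
Net load moment about support B = 761.4 N·m counterclockwise.
Reaction R at support A is upward at 0.914 m, arm 3.276 m → moment R × 3.276 clockwise.
Setting net torque to zero: R × 3.276 = 761.4 → R = 232 N.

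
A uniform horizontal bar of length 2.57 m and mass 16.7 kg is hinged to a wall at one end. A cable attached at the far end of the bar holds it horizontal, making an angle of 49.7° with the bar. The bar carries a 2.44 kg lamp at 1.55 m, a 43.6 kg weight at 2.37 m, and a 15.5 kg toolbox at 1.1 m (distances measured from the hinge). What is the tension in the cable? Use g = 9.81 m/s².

T ≈ 729 N

Take moments about the hinge.
Beam weight: 16.7 × 9.81 = 163.8 N down at 1.285 m → arm 1.285 m, τ = 163.8 × 1.285 = 210.5 N·m clockwise.
Lamp: 2.44 × 9.81 = 23.94 N down at 1.55 m → arm 1.55 m, τ = 23.94 × 1.55 = 37.11 N·m clockwise.
Weight: 43.6 × 9.81 = 427.7 N down at 2.37 m → arm 2.37 m, τ = 427.7 × 2.37 = 1014 N·m clockwise.
Toolbox: 15.5 × 9.81 = 152.1 N down at 1.1 m → arm 1.1 m, τ = 152.1 × 1.1 = 167.3 N·m clockwise.
Total clockwise load moment = 1429 N·m.
The cable tension T acts at 2.57 m; only its component perpendicular to the bar, T sinθ, produces torque. sin 49.7° = 0.7627.
Balancing moments: T × 2.57 × 0.7627 = 1429, giving T = 1429 / 1.96 = 729 N.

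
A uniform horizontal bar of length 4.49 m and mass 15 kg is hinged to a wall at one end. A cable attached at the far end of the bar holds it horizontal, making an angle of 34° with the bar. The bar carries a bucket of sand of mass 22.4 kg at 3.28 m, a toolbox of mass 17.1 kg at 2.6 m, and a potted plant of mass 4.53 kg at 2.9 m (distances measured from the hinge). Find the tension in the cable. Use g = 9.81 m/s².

T ≈ 644 N

Taking torques about the hinge:
Beam weight: 15 × 9.81 = 147.2 N down at 2.245 m → arm 2.245 m, τ = 147.2 × 2.245 = 330.5 N·m clockwise.
Bucket of sand: 22.4 × 9.81 = 219.7 N down at 3.28 m → arm 3.28 m, τ = 219.7 × 3.28 = 720.6 N·m clockwise.
Toolbox: 17.1 × 9.81 = 167.8 N down at 2.6 m → arm 2.6 m, τ = 167.8 × 2.6 = 436.3 N·m clockwise.
Potted plant: 4.53 × 9.81 = 44.44 N down at 2.9 m → arm 2.9 m, τ = 44.44 × 2.9 = 128.9 N·m clockwise.
Total clockwise load moment = 1616 N·m.
The cable tension T acts at 4.49 m; only its component perpendicular to the bar, T sinθ, produces torque. sin 34° = 0.5592.
Setting net torque to zero: T × 4.49 × 0.5592 = 1616 → T = 1616 / 2.511 = 644 N.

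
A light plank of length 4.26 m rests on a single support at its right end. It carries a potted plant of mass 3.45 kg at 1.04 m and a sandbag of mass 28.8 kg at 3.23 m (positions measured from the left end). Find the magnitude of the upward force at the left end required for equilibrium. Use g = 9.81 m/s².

About the right end:
Potted plant: 3.45 × 9.81 = 33.84 N down at 1.04 m → arm 3.22 m, τ = 33.84 × 3.22 = 109 N·m counterclockwise.
Sandbag: 28.8 × 9.81 = 282.5 N down at 3.23 m → arm 1.03 m, τ = 282.5 × 1.03 = 291 N·m counterclockwise.
Net moment of the loads = 400 N·m counterclockwise.
The upward force F acts at the left end, arm 4.26 m, giving F × 4.26 clockwise.
Στ = 0 ⇒ F × 4.26 = 400 ⇒ F = 400 / 4.26 = 93.9 N.

F ≈ 93.9 N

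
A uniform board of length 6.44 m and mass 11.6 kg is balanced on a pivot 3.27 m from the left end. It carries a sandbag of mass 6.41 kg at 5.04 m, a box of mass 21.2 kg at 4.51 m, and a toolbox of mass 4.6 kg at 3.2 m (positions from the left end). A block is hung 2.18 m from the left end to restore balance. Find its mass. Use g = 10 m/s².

Take moments about the pivot (at 3.27 m from the left end).
Beam weight: 11.6 × 10 = 116 N down at 3.22 m → arm 0.05 m, τ = 116 × 0.05 = 5.8 N·m counterclockwise.
Sandbag: 6.41 × 10 = 64.1 N down at 5.04 m → arm 1.77 m, τ = 64.1 × 1.77 = 113.5 N·m clockwise.
Box: 21.2 × 10 = 212 N down at 4.51 m → arm 1.24 m, τ = 212 × 1.24 = 262.9 N·m clockwise.
Toolbox: 4.6 × 10 = 46 N down at 3.2 m → arm 0.07 m, τ = 46 × 0.07 = 3.22 N·m counterclockwise.
Net moment of known loads = 367.4 N·m clockwise.
An unknown mass m at 2.18 m has arm 1.09 m; its moment is m·g·1.09 counterclockwise.
Setting net torque to zero: m × 10 × 1.09 = 367.4 → m = 367.4 / (10 × 1.09) = 33.7 kg.

m ≈ 33.7 kg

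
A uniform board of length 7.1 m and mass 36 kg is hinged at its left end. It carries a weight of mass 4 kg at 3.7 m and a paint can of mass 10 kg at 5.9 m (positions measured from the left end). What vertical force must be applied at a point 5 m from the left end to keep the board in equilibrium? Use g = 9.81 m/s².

F ≈ 396 N

Taking torques about the left end:
Beam weight: 36 × 9.81 = 353.2 N down at 3.55 m → arm 3.55 m, τ = 353.2 × 3.55 = 1254 N·m clockwise.
Weight: 4 × 9.81 = 39.24 N down at 3.7 m → arm 3.7 m, τ = 39.24 × 3.7 = 145.2 N·m clockwise.
Paint can: 10 × 9.81 = 98.1 N down at 5.9 m → arm 5.9 m, τ = 98.1 × 5.9 = 578.8 N·m clockwise.
Net moment of the loads = 1978 N·m clockwise.
The upward force F acts at a point 5 m from the left end, arm 5 m, giving F × 5 counterclockwise.
Balancing moments: F × 5 = 1978, giving F = 1978 / 5 = 396 N.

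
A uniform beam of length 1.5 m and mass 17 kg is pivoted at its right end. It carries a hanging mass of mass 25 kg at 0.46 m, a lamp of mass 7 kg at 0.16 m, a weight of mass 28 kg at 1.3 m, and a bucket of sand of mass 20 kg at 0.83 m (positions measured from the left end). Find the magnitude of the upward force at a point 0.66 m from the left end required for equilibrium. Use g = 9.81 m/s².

F ≈ 784 N

About the right end:
Beam weight: 17 × 9.81 = 166.8 N down at 0.75 m → arm 0.75 m, τ = 166.8 × 0.75 = 125.1 N·m counterclockwise.
Hanging mass: 25 × 9.81 = 245.2 N down at 0.46 m → arm 1.04 m, τ = 245.2 × 1.04 = 255 N·m counterclockwise.
Lamp: 7 × 9.81 = 68.67 N down at 0.16 m → arm 1.34 m, τ = 68.67 × 1.34 = 92.02 N·m counterclockwise.
Weight: 28 × 9.81 = 274.7 N down at 1.3 m → arm 0.2 m, τ = 274.7 × 0.2 = 54.94 N·m counterclockwise.
Bucket of sand: 20 × 9.81 = 196.2 N down at 0.83 m → arm 0.67 m, τ = 196.2 × 0.67 = 131.5 N·m counterclockwise.
Net moment of the loads = 658.6 N·m counterclockwise.
The upward force F acts at a point 0.66 m from the left end, arm 0.84 m, giving F × 0.84 clockwise.
Στ = 0 ⇒ F × 0.84 = 658.6 ⇒ F = 658.6 / 0.84 = 784 N.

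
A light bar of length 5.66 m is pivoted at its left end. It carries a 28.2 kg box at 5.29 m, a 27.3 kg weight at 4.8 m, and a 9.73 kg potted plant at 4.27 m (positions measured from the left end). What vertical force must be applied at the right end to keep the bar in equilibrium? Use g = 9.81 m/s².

F ≈ 558 N

Taking torques about the left end:
Box: 28.2 × 9.81 = 276.6 N down at 5.29 m → arm 5.29 m, τ = 276.6 × 5.29 = 1463 N·m clockwise.
Weight: 27.3 × 9.81 = 267.8 N down at 4.8 m → arm 4.8 m, τ = 267.8 × 4.8 = 1285 N·m clockwise.
Potted plant: 9.73 × 9.81 = 95.45 N down at 4.27 m → arm 4.27 m, τ = 95.45 × 4.27 = 407.6 N·m clockwise.
Net moment of the loads = 3156 N·m clockwise.
The upward force F acts at the right end, arm 5.66 m, giving F × 5.66 counterclockwise.
Balancing moments: F × 5.66 = 3156, giving F = 3156 / 5.66 = 558 N.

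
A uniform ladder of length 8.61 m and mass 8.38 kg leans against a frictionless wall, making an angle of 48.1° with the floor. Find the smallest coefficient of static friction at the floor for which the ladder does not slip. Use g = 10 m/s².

Sum moments about the foot of the ladder (the floor normal and friction both act there and drop out).
Ladder weight 8.38×10 = 83.8 N acts at 4.305 m along the ladder; its horizontal arm is 4.305·cos48.1° = 2.875 m → τ = 240.9 N·m clockwise.
Wall normal N acts horizontally at the top; its moment arm is the height L sinθ = 8.61·sin48.1° = 6.409 m, counterclockwise.
Στ = 0 ⇒ N × 6.409 = 240.9 ⇒ N = 37.59 N.
ΣFx = 0 ⇒ f = N_wall = 37.59 N. ΣFy = 0 ⇒ N_floor = 83.8 N.
μ_min = f / N_floor = 37.59 / 83.8 = 0.449.

μ_min ≈ 0.449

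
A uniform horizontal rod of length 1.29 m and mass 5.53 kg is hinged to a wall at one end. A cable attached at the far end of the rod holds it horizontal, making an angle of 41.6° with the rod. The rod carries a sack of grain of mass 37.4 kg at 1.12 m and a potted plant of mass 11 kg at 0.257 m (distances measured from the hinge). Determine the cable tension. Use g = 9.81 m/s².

Sum moments about the hinge (the unknown hinge reaction has zero arm there).
Beam weight: 5.53 × 9.81 = 54.25 N down at 0.645 m → arm 0.645 m, τ = 54.25 × 0.645 = 34.99 N·m clockwise.
Sack of grain: 37.4 × 9.81 = 366.9 N down at 1.12 m → arm 1.12 m, τ = 366.9 × 1.12 = 410.9 N·m clockwise.
Potted plant: 11 × 9.81 = 107.9 N down at 0.257 m → arm 0.257 m, τ = 107.9 × 0.257 = 27.73 N·m clockwise.
Total clockwise load moment = 473.6 N·m.
The cable tension T acts at 1.29 m; only its component perpendicular to the rod, T sinθ, produces torque. sin 41.6° = 0.6639.
For rotational equilibrium, T × 1.29 × 0.6639 = 473.6, so T = 473.6 / 0.8564 = 553 N.

T ≈ 553 N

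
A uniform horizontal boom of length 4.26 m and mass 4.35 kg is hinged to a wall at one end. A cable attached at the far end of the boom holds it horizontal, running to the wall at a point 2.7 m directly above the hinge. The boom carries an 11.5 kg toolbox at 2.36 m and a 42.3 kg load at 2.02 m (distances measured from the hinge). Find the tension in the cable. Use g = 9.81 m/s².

Sum moments about the hinge (the unknown hinge reaction has zero arm there).
Beam weight: 4.35 × 9.81 = 42.67 N down at 2.13 m → arm 2.13 m, τ = 42.67 × 2.13 = 90.89 N·m clockwise.
Toolbox: 11.5 × 9.81 = 112.8 N down at 2.36 m → arm 2.36 m, τ = 112.8 × 2.36 = 266.2 N·m clockwise.
Load: 42.3 × 9.81 = 415 N down at 2.02 m → arm 2.02 m, τ = 415 × 2.02 = 838.3 N·m clockwise.
Total clockwise load moment = 1195 N·m.
The cable tension T acts at 4.26 m; only its component perpendicular to the boom, T sinθ, produces torque. sinθ = h/√(h²+d²) = 2.7/√(2.7²+4.26²) = 0.5353.
Balancing moments: T × 4.26 × 0.5353 = 1195, giving T = 1195 / 2.28 = 524 N.

T ≈ 524 N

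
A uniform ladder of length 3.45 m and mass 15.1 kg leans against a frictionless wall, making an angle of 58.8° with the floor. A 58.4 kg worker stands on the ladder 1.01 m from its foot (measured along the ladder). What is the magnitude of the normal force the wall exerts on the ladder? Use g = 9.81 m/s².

Taking torques about the foot of the ladder:
Ladder weight 15.1×9.81 = 148.1 N acts at 1.725 m along the ladder; its horizontal arm is 1.725·cos58.8° = 0.8936 m → τ = 132.3 N·m clockwise.
Worker: 58.4×9.81 = 572.9 N at 1.01 m → arm 0.5232 m → τ = 299.7 N·m clockwise.
Wall normal N acts horizontally at the top; its moment arm is the height L sinθ = 3.45·sin58.8° = 2.951 m, counterclockwise.
Στ = 0 ⇒ N × 2.951 = 432 ⇒ N = 146 N.

N_wall ≈ 146 N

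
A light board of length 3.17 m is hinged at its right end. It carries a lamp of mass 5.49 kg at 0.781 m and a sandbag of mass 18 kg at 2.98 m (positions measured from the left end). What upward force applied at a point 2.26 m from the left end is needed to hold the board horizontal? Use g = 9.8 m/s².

F ≈ 178 N

About the right end:
Lamp: 5.49 × 9.8 = 53.8 N down at 0.781 m → arm 2.389 m, τ = 53.8 × 2.389 = 128.5 N·m counterclockwise.
Sandbag: 18 × 9.8 = 176.4 N down at 2.98 m → arm 0.19 m, τ = 176.4 × 0.19 = 33.52 N·m counterclockwise.
Net moment of the loads = 162 N·m counterclockwise.
The upward force F acts at a point 2.26 m from the left end, arm 0.91 m, giving F × 0.91 clockwise.
Setting net torque to zero: F × 0.91 = 162 → F = 162 / 0.91 = 178 N.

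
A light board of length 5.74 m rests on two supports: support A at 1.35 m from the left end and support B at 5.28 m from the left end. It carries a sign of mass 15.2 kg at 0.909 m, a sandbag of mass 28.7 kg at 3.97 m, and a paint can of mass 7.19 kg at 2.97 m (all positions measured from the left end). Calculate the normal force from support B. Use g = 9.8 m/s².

Choose support A as the axis so its reaction then has zero moment arm.
Sign: 15.2 × 9.8 = 149 N down at 0.909 m → arm 0.441 m, τ = 149 × 0.441 = 65.71 N·m counterclockwise.
Sandbag: 28.7 × 9.8 = 281.3 N down at 3.97 m → arm 2.62 m, τ = 281.3 × 2.62 = 737 N·m clockwise.
Paint can: 7.19 × 9.8 = 70.46 N down at 2.97 m → arm 1.62 m, τ = 70.46 × 1.62 = 114.1 N·m clockwise.
Net load moment about support A = 785.4 N·m clockwise.
Reaction R at support B is upward at 5.28 m, arm 3.93 m → moment R × 3.93 counterclockwise.
Balancing moments: R × 3.93 = 785.4, giving R = 200 N.

R_B ≈ 200 N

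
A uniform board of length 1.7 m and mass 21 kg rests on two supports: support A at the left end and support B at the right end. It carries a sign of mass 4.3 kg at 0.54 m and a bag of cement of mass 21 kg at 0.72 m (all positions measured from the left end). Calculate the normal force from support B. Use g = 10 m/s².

R_B ≈ 208 N

Taking torques about support A:
Beam weight: 21 × 10 = 210 N down at 0.85 m → arm 0.85 m, τ = 210 × 0.85 = 178.5 N·m clockwise.
Sign: 4.3 × 10 = 43 N down at 0.54 m → arm 0.54 m, τ = 43 × 0.54 = 23.22 N·m clockwise.
Bag of cement: 21 × 10 = 210 N down at 0.72 m → arm 0.72 m, τ = 210 × 0.72 = 151.2 N·m clockwise.
Net load moment about support A = 352.9 N·m clockwise.
Reaction R at support B is upward at 1.7 m, arm 1.7 m → moment R × 1.7 counterclockwise.
Setting net torque to zero: R × 1.7 = 352.9 → R = 208 N.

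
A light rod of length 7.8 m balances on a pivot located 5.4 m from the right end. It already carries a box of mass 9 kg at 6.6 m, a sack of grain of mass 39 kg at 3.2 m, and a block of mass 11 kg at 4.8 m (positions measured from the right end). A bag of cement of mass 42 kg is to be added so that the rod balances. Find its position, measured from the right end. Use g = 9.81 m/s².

Sum moments about the pivot (at 5.4 m from the right end) (the support reaction has zero arm there).
Box: 9 × 9.81 = 88.29 N down at 6.6 m → arm 1.2 m, τ = 88.29 × 1.2 = 105.9 N·m counterclockwise.
Sack of grain: 39 × 9.81 = 382.6 N down at 3.2 m → arm 2.2 m, τ = 382.6 × 2.2 = 841.7 N·m clockwise.
Block: 11 × 9.81 = 107.9 N down at 4.8 m → arm 0.6 m, τ = 107.9 × 0.6 = 64.74 N·m clockwise.
Net moment of existing loads = 800.5 N·m clockwise.
The bag of cement weighs 42 × 9.81 = 412 N and must supply an equal counterclockwise moment, so its lever arm about the pivot is 800.5 / 412 = 1.94 m.
That puts it at 5.4 + 1.94 = 7.34 m from the right end.

x ≈ 7.34 m from the right end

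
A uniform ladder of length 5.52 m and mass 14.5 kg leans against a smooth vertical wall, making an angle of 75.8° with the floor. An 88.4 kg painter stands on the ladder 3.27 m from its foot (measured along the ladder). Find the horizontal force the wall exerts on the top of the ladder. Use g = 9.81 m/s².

N_wall ≈ 148 N

Choose the foot of the ladder as the axis so the floor normal and friction both act there and drop out.
Ladder weight 14.5×9.81 = 142.2 N acts at 2.76 m along the ladder; its horizontal arm is 2.76·cos75.8° = 0.677 m → τ = 96.27 N·m clockwise.
Painter: 88.4×9.81 = 867.2 N at 3.27 m → arm 0.8022 m → τ = 695.7 N·m clockwise.
Wall normal N acts horizontally at the top; its moment arm is the height L sinθ = 5.52·sin75.8° = 5.351 m, counterclockwise.
Στ = 0 ⇒ N × 5.351 = 792 ⇒ N = 148 N.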